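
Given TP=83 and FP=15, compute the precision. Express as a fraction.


Precision = TP / (TP + FP) = 83 / 98 = 83/98.

83/98


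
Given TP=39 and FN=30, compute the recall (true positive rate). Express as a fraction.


Recall = TP / (TP + FN) = 39 / 69 = 13/23.

13/23


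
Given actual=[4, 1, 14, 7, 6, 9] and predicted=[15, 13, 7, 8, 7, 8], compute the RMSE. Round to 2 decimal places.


MSE = 52.8333. RMSE = sqrt(52.8333) = 7.27.

7.27


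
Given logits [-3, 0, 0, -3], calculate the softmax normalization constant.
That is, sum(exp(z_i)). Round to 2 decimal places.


Denom = e^-3=0.0498 + e^0=1.0000 + e^0=1.0000 + e^-3=0.0498. Sum = 2.0996, which rounds to 2.10.

2.10


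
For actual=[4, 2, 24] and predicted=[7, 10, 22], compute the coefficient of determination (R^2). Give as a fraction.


Mean(y) = 10. SS_res = 77. SS_tot = 296. R^2 = 1 - 77/(296) = 219/296.

219/296


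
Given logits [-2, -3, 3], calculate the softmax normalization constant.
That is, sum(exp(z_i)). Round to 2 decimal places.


Denom = e^-2=0.1353 + e^-3=0.0498 + e^3=20.0855. Sum = 20.2706, which rounds to 20.27.

20.27


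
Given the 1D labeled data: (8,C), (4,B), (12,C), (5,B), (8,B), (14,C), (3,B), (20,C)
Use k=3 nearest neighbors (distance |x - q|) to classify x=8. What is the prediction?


Distances: |8-8|=0, |4-8|=4, |12-8|=4, |5-8|=3, |8-8|=0, |14-8|=6, |3-8|=5, |20-8|=12. 3 nearest: (8,B), (8,C), (5,B). Counts: {'B': 2, 'C': 1}. Majority class: B.

B


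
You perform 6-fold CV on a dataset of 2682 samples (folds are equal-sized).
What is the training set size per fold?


Each validation fold has 2682/6 = 447 samples. Training set = 2682 - 447 = 2235.

2235


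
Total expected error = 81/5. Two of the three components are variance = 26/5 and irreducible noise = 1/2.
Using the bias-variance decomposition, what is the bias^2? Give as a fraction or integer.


Total error = bias^2 + variance + irreducible noise. So bias^2 = 81/5 - 26/5 - 1/2 = 21/2.

21/2


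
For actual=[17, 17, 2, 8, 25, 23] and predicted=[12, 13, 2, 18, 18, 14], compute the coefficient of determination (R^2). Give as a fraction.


Mean(y) = 46/3. SS_res = 271. SS_tot = 1168/3. R^2 = 1 - 271/(1168/3) = 355/1168.

355/1168


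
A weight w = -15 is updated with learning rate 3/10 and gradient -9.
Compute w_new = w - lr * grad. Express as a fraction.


w_new = -15 - 3/10 * -9 = -15 - -27/10 = -123/10.

-123/10


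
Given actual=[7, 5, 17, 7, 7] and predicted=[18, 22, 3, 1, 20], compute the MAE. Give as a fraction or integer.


MAE = (1/5) * (|7-18|=11 + |5-22|=17 + |17-3|=14 + |7-1|=6 + |7-20|=13). Sum = 61. MAE = 61/5.

61/5


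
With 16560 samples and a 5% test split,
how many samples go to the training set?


Test set = 16560 * 5% = 828. Training set = 16560 - 828 = 15732.

15732


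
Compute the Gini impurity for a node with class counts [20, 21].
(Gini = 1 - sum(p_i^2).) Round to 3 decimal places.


Total = 41. Proportions: 20/41, 21/41. sum(p_i^2) = 0.5003. Gini = 1 - 0.5003 = 0.4997, which rounds to 0.500.

0.500


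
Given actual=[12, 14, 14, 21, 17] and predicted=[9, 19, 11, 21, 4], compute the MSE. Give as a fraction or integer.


MSE = (1/5) * ((12-9)^2=9 + (14-19)^2=25 + (14-11)^2=9 + (21-21)^2=0 + (17-4)^2=169). Sum = 212. MSE = 212/5.

212/5


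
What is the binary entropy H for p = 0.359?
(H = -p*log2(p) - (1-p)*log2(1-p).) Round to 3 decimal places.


H = -0.359*log2(0.359) - 0.641*log2(0.641) = 0.942.

0.942


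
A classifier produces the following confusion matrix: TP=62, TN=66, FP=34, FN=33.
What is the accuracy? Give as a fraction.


Accuracy = (TP + TN) / (TP + TN + FP + FN) = (62 + 66) / 195 = 128/195.

128/195


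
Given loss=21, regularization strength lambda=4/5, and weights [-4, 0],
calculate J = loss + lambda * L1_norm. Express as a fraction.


L1 norm = sum(|w|) = 4. J = 21 + 4/5 * 4 = 121/5.

121/5


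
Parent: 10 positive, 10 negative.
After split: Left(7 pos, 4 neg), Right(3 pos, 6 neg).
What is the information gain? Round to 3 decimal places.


H(parent) = 1.0000. H(left) = 0.9457, H(right) = 0.9183. Weighted = (11/20)*0.9457 + (9/20)*0.9183 = 0.9334. IG = 1.0000 - 0.9334 = 0.0666, which rounds to 0.067.

0.067


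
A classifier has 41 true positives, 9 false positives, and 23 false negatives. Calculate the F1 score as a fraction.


Precision = 41/50 = 41/50. Recall = 41/64 = 41/64. F1 = 2*P*R/(P+R) = 41/57.

41/57


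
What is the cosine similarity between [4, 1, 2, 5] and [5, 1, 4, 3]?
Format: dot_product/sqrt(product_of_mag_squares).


dot = 44. |a|^2 = 46, |b|^2 = 51. cos = 44/sqrt(2346).

44/sqrt(2346)


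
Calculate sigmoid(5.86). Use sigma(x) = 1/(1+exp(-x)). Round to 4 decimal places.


sigma(5.86) = 1/(1+e^(-5.86)) = 1/(1+0.002851) = 1/1.002851 = 0.9972.

0.9972


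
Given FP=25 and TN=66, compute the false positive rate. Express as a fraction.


FPR = FP / (FP + TN) = 25 / 91 = 25/91.

25/91


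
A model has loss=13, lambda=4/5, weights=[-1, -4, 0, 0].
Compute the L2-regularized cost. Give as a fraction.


L2 sq norm = sum(w^2) = 17. J = 13 + 4/5 * 17 = 133/5.

133/5


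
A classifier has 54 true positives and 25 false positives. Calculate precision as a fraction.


Precision = TP / (TP + FP) = 54 / 79 = 54/79.

54/79


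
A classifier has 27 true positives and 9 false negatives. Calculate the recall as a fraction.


Recall = TP / (TP + FN) = 27 / 36 = 3/4.

3/4


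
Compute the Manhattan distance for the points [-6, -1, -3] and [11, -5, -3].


d = sum of absolute differences: |-6-11|=17 + |-1--5|=4 + |-3--3|=0 = 21.

21


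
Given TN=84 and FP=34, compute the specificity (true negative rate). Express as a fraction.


Specificity = TN / (TN + FP) = 84 / 118 = 42/59.

42/59


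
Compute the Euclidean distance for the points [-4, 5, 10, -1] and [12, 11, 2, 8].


d = sqrt(sum of squared differences). (-4-12)^2=256, (5-11)^2=36, (10-2)^2=64, (-1-8)^2=81. Sum = 437.

sqrt(437)


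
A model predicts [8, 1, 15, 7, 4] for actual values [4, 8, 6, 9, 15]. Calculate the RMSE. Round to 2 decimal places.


MSE = 54.2000. RMSE = sqrt(54.2000) = 7.36.

7.36


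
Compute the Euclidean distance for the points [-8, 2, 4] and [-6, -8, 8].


d = sqrt(sum of squared differences). (-8--6)^2=4, (2--8)^2=100, (4-8)^2=16. Sum = 120.

sqrt(120)


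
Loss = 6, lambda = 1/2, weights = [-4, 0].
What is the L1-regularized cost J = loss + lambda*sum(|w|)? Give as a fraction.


L1 norm = sum(|w|) = 4. J = 6 + 1/2 * 4 = 8.

8


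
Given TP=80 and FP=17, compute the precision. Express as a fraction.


Precision = TP / (TP + FP) = 80 / 97 = 80/97.

80/97


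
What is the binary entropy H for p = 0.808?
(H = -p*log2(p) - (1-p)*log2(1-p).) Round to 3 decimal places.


H = -0.808*log2(0.808) - 0.192*log2(0.192) = 0.706.

0.706


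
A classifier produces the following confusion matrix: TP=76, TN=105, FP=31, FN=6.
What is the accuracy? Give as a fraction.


Accuracy = (TP + TN) / (TP + TN + FP + FN) = (76 + 105) / 218 = 181/218.

181/218


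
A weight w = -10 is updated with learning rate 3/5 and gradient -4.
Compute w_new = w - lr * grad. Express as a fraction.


w_new = -10 - 3/5 * -4 = -10 - -12/5 = -38/5.

-38/5


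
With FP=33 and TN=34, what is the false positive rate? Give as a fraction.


FPR = FP / (FP + TN) = 33 / 67 = 33/67.

33/67


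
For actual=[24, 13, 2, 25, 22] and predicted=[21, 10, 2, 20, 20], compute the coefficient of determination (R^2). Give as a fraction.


Mean(y) = 86/5. SS_res = 47. SS_tot = 1894/5. R^2 = 1 - 47/(1894/5) = 1659/1894.

1659/1894


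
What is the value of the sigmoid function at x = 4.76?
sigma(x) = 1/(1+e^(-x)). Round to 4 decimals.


sigma(4.76) = 1/(1+e^(-4.76)) = 1/(1+0.008566) = 1/1.008566 = 0.9915.

0.9915


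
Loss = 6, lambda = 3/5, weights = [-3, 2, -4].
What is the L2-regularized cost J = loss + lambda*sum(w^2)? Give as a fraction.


L2 sq norm = sum(w^2) = 29. J = 6 + 3/5 * 29 = 117/5.

117/5


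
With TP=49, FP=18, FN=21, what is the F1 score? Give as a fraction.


Precision = 49/67 = 49/67. Recall = 49/70 = 7/10. F1 = 2*P*R/(P+R) = 98/137.

98/137


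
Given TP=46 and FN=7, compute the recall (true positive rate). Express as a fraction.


Recall = TP / (TP + FN) = 46 / 53 = 46/53.

46/53


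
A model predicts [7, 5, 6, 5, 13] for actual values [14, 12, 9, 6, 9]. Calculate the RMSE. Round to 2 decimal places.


MSE = 24.8000. RMSE = sqrt(24.8000) = 4.98.

4.98


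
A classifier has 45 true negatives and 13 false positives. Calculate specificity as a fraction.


Specificity = TN / (TN + FP) = 45 / 58 = 45/58.

45/58


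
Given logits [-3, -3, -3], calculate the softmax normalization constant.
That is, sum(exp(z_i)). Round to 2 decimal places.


Denom = e^-3=0.0498 + e^-3=0.0498 + e^-3=0.0498. Sum = 0.1494, which rounds to 0.15.

0.15


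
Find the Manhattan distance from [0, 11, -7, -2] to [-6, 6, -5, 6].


d = sum of absolute differences: |0--6|=6 + |11-6|=5 + |-7--5|=2 + |-2-6|=8 = 21.

21


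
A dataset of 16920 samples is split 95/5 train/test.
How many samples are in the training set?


Test set = 16920 * 5% = 846. Training set = 16920 - 846 = 16074.

16074


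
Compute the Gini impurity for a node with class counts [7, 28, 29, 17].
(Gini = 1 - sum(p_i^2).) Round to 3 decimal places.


Total = 81. Proportions: 7/81, 28/81, 29/81, 17/81. sum(p_i^2) = 0.2992. Gini = 1 - 0.2992 = 0.7008, which rounds to 0.701.

0.701


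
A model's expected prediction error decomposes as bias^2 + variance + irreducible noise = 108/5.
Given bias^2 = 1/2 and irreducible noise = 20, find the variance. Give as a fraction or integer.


Total error = bias^2 + variance + irreducible noise. So variance = 108/5 - 1/2 - 20 = 11/10.

11/10


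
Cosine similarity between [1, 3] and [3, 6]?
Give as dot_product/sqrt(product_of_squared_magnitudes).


dot = 21. |a|^2 = 10, |b|^2 = 45. cos = 21/sqrt(450).

21/sqrt(450)


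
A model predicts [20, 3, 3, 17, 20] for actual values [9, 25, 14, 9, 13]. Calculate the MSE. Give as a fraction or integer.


MSE = (1/5) * ((9-20)^2=121 + (25-3)^2=484 + (14-3)^2=121 + (9-17)^2=64 + (13-20)^2=49). Sum = 839. MSE = 839/5.

839/5


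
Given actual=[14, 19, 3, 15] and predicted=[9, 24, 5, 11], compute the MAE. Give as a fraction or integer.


MAE = (1/4) * (|14-9|=5 + |19-24|=5 + |3-5|=2 + |15-11|=4). Sum = 16. MAE = 4.

4


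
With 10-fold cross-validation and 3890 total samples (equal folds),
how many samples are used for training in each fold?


Each validation fold has 3890/10 = 389 samples. Training set = 3890 - 389 = 3501.

3501


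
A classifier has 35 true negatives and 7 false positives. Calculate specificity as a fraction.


Specificity = TN / (TN + FP) = 35 / 42 = 5/6.

5/6


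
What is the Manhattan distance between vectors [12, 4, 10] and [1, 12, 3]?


d = sum of absolute differences: |12-1|=11 + |4-12|=8 + |10-3|=7 = 26.

26


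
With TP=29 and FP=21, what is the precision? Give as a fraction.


Precision = TP / (TP + FP) = 29 / 50 = 29/50.

29/50


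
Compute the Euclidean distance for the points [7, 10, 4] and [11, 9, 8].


d = sqrt(sum of squared differences). (7-11)^2=16, (10-9)^2=1, (4-8)^2=16. Sum = 33.

sqrt(33)


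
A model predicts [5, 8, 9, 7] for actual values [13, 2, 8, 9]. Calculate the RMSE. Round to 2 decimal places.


MSE = 26.2500. RMSE = sqrt(26.2500) = 5.12.

5.12


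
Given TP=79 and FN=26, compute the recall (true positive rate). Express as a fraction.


Recall = TP / (TP + FN) = 79 / 105 = 79/105.

79/105


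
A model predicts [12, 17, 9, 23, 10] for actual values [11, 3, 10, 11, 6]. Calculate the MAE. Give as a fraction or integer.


MAE = (1/5) * (|11-12|=1 + |3-17|=14 + |10-9|=1 + |11-23|=12 + |6-10|=4). Sum = 32. MAE = 32/5.

32/5


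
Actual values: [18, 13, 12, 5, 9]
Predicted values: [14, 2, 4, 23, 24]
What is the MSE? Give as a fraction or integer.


MSE = (1/5) * ((18-14)^2=16 + (13-2)^2=121 + (12-4)^2=64 + (5-23)^2=324 + (9-24)^2=225). Sum = 750. MSE = 150.

150


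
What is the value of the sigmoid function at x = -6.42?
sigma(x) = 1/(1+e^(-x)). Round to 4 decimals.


sigma(-6.42) = 1/(1+e^(6.42)) = 1/(1+614.003114) = 1/615.003114 = 0.0016.

0.0016


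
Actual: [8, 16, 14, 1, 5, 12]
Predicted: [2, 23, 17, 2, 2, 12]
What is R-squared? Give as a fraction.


Mean(y) = 28/3. SS_res = 104. SS_tot = 490/3. R^2 = 1 - 104/(490/3) = 89/245.

89/245


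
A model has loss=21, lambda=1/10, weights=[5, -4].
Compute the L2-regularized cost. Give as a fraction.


L2 sq norm = sum(w^2) = 41. J = 21 + 1/10 * 41 = 251/10.

251/10


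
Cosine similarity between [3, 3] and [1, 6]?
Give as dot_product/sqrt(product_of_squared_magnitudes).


dot = 21. |a|^2 = 18, |b|^2 = 37. cos = 21/sqrt(666).

21/sqrt(666)


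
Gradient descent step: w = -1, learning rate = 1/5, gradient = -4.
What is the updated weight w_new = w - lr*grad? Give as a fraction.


w_new = -1 - 1/5 * -4 = -1 - -4/5 = -1/5.

-1/5


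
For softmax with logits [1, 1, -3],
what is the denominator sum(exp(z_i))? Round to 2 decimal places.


Denom = e^1=2.7183 + e^1=2.7183 + e^-3=0.0498. Sum = 5.4864, which rounds to 5.49.

5.49


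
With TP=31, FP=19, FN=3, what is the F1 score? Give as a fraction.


Precision = 31/50 = 31/50. Recall = 31/34 = 31/34. F1 = 2*P*R/(P+R) = 31/42.

31/42


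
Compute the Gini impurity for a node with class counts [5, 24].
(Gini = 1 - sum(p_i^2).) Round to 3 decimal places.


Total = 29. Proportions: 5/29, 24/29. sum(p_i^2) = 0.7146. Gini = 1 - 0.7146 = 0.2854, which rounds to 0.285.

0.285


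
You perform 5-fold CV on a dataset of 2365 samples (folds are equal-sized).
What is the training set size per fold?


Each validation fold has 2365/5 = 473 samples. Training set = 2365 - 473 = 1892.

1892


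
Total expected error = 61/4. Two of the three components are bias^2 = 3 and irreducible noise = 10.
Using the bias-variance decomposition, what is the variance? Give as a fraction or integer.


Total error = bias^2 + variance + irreducible noise. So variance = 61/4 - 3 - 10 = 9/4.

9/4


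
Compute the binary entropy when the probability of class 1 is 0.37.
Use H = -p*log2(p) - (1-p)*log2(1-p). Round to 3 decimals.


H = -0.37*log2(0.37) - 0.63*log2(0.63) = 0.951.

0.951


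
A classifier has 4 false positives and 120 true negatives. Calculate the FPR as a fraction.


FPR = FP / (FP + TN) = 4 / 124 = 1/31.

1/31


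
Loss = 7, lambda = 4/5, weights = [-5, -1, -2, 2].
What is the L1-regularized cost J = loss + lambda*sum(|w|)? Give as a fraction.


L1 norm = sum(|w|) = 10. J = 7 + 4/5 * 10 = 15.

15


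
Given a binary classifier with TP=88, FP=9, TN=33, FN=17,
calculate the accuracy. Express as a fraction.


Accuracy = (TP + TN) / (TP + TN + FP + FN) = (88 + 33) / 147 = 121/147.

121/147


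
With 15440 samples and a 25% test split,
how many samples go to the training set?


Test set = 15440 * 25% = 3860. Training set = 15440 - 3860 = 11580.

11580


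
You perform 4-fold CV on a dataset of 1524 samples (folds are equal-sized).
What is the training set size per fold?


Each validation fold has 1524/4 = 381 samples. Training set = 1524 - 381 = 1143.

1143


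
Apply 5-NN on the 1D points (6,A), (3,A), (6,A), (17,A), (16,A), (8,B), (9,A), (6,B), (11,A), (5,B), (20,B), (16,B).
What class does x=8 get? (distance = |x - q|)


Distances: |6-8|=2, |3-8|=5, |6-8|=2, |17-8|=9, |16-8|=8, |8-8|=0, |9-8|=1, |6-8|=2, |11-8|=3, |5-8|=3, |20-8|=12, |16-8|=8. 5 nearest: (8,B), (9,A), (6,A), (6,A), (6,B). Counts: {'B': 2, 'A': 3}. Majority class: A.

A


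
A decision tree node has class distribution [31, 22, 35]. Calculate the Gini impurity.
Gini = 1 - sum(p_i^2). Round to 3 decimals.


Total = 88. Proportions: 31/88, 22/88, 35/88. sum(p_i^2) = 0.3448. Gini = 1 - 0.3448 = 0.6552, which rounds to 0.655.

0.655


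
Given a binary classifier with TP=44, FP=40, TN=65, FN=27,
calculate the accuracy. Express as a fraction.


Accuracy = (TP + TN) / (TP + TN + FP + FN) = (44 + 65) / 176 = 109/176.

109/176


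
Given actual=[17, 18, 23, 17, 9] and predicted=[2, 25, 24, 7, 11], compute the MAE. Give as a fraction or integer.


MAE = (1/5) * (|17-2|=15 + |18-25|=7 + |23-24|=1 + |17-7|=10 + |9-11|=2). Sum = 35. MAE = 7.

7


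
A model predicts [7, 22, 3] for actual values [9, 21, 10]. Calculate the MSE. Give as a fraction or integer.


MSE = (1/3) * ((9-7)^2=4 + (21-22)^2=1 + (10-3)^2=49). Sum = 54. MSE = 18.

18


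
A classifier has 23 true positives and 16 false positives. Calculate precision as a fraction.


Precision = TP / (TP + FP) = 23 / 39 = 23/39.

23/39


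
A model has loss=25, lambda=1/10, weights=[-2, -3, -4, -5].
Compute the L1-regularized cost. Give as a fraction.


L1 norm = sum(|w|) = 14. J = 25 + 1/10 * 14 = 132/5.

132/5


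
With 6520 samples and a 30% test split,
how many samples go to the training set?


Test set = 6520 * 30% = 1956. Training set = 6520 - 1956 = 4564.

4564


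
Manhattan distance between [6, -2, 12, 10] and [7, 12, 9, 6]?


d = sum of absolute differences: |6-7|=1 + |-2-12|=14 + |12-9|=3 + |10-6|=4 = 22.

22


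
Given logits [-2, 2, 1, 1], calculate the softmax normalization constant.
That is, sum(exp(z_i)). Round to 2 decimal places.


Denom = e^-2=0.1353 + e^2=7.3891 + e^1=2.7183 + e^1=2.7183. Sum = 12.9610, which rounds to 12.96.

12.96


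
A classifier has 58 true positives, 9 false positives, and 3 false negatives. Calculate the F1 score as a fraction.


Precision = 58/67 = 58/67. Recall = 58/61 = 58/61. F1 = 2*P*R/(P+R) = 29/32.

29/32


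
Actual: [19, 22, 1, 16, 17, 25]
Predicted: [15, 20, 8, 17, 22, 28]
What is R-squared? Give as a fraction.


Mean(y) = 50/3. SS_res = 104. SS_tot = 1048/3. R^2 = 1 - 104/(1048/3) = 92/131.

92/131


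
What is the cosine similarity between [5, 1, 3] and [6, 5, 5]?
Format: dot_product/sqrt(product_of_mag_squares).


dot = 50. |a|^2 = 35, |b|^2 = 86. cos = 50/sqrt(3010).

50/sqrt(3010)


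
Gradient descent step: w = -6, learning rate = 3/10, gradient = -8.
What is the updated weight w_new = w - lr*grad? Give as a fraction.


w_new = -6 - 3/10 * -8 = -6 - -12/5 = -18/5.

-18/5


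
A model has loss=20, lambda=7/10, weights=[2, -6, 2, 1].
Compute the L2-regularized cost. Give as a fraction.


L2 sq norm = sum(w^2) = 45. J = 20 + 7/10 * 45 = 103/2.

103/2


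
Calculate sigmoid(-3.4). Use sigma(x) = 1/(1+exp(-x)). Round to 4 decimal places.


sigma(-3.4) = 1/(1+e^(3.4)) = 1/(1+29.964100) = 1/30.964100 = 0.0323.

0.0323


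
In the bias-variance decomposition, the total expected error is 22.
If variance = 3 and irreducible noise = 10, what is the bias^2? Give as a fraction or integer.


Total error = bias^2 + variance + irreducible noise. So bias^2 = 22 - 3 - 10 = 9.

9


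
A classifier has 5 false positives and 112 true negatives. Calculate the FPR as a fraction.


FPR = FP / (FP + TN) = 5 / 117 = 5/117.

5/117


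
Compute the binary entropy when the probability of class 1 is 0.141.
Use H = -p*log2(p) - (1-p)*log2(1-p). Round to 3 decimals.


H = -0.141*log2(0.141) - 0.859*log2(0.859) = 0.587.

0.587


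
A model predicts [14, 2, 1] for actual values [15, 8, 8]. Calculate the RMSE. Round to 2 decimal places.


MSE = 28.6667. RMSE = sqrt(28.6667) = 5.35.

5.35


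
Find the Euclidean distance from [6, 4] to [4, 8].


d = sqrt(sum of squared differences). (6-4)^2=4, (4-8)^2=16. Sum = 20.

sqrt(20)


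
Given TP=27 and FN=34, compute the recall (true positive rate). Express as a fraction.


Recall = TP / (TP + FN) = 27 / 61 = 27/61.

27/61


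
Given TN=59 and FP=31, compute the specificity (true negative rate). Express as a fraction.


Specificity = TN / (TN + FP) = 59 / 90 = 59/90.

59/90


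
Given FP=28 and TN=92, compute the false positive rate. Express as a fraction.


FPR = FP / (FP + TN) = 28 / 120 = 7/30.

7/30


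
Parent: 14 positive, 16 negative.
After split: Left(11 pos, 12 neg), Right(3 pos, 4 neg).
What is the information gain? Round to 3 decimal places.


H(parent) = 0.9968. H(left) = 0.9986, H(right) = 0.9852. Weighted = (23/30)*0.9986 + (7/30)*0.9852 = 0.9955. IG = 0.9968 - 0.9955 = 0.0013, which rounds to 0.001.

0.001


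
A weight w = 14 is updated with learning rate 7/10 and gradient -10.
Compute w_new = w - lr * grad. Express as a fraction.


w_new = 14 - 7/10 * -10 = 14 - -7 = 21.

21


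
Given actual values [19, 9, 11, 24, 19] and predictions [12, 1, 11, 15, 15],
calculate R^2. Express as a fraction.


Mean(y) = 82/5. SS_res = 210. SS_tot = 776/5. R^2 = 1 - 210/(776/5) = -137/388.

-137/388


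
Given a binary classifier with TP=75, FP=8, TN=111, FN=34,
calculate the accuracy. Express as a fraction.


Accuracy = (TP + TN) / (TP + TN + FP + FN) = (75 + 111) / 228 = 31/38.

31/38


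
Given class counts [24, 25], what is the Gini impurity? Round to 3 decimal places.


Total = 49. Proportions: 24/49, 25/49. sum(p_i^2) = 0.5002. Gini = 1 - 0.5002 = 0.4998, which rounds to 0.500.

0.500


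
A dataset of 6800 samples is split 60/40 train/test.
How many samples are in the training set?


Test set = 6800 * 40% = 2720. Training set = 6800 - 2720 = 4080.

4080


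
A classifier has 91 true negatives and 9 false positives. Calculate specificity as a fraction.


Specificity = TN / (TN + FP) = 91 / 100 = 91/100.

91/100


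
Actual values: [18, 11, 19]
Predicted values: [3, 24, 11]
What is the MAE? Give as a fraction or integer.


MAE = (1/3) * (|18-3|=15 + |11-24|=13 + |19-11|=8). Sum = 36. MAE = 12.

12


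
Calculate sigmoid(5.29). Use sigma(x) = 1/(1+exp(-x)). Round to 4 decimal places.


sigma(5.29) = 1/(1+e^(-5.29)) = 1/(1+0.005042) = 1/1.005042 = 0.9950.

0.9950


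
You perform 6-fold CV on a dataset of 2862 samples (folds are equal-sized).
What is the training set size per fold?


Each validation fold has 2862/6 = 477 samples. Training set = 2862 - 477 = 2385.

2385


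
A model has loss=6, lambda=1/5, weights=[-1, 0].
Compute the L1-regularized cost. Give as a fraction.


L1 norm = sum(|w|) = 1. J = 6 + 1/5 * 1 = 31/5.

31/5


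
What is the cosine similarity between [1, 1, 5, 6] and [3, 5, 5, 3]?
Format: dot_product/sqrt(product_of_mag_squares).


dot = 51. |a|^2 = 63, |b|^2 = 68. cos = 51/sqrt(4284).

51/sqrt(4284)


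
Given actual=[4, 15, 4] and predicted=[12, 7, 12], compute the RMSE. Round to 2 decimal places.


MSE = 64.0000. RMSE = sqrt(64.0000) = 8.00.

8.00


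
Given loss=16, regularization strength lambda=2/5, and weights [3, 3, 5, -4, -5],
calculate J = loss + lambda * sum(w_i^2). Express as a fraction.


L2 sq norm = sum(w^2) = 84. J = 16 + 2/5 * 84 = 248/5.

248/5


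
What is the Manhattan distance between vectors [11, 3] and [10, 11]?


d = sum of absolute differences: |11-10|=1 + |3-11|=8 = 9.

9


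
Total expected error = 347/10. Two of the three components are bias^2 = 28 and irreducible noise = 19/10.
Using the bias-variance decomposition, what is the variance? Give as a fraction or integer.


Total error = bias^2 + variance + irreducible noise. So variance = 347/10 - 28 - 19/10 = 24/5.

24/5


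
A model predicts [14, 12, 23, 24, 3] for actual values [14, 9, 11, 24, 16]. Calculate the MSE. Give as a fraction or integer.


MSE = (1/5) * ((14-14)^2=0 + (9-12)^2=9 + (11-23)^2=144 + (24-24)^2=0 + (16-3)^2=169). Sum = 322. MSE = 322/5.

322/5


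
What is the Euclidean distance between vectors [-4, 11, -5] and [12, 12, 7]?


d = sqrt(sum of squared differences). (-4-12)^2=256, (11-12)^2=1, (-5-7)^2=144. Sum = 401.

sqrt(401)


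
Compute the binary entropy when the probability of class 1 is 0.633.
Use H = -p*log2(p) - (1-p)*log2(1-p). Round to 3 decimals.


H = -0.633*log2(0.633) - 0.367*log2(0.367) = 0.948.

0.948


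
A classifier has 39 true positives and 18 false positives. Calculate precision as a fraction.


Precision = TP / (TP + FP) = 39 / 57 = 13/19.

13/19


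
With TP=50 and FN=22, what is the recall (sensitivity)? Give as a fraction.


Recall = TP / (TP + FN) = 50 / 72 = 25/36.

25/36


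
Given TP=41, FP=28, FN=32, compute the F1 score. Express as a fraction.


Precision = 41/69 = 41/69. Recall = 41/73 = 41/73. F1 = 2*P*R/(P+R) = 41/71.

41/71


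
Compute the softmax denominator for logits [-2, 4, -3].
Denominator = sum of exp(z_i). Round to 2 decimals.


Denom = e^-2=0.1353 + e^4=54.5982 + e^-3=0.0498. Sum = 54.7833, which rounds to 54.78.

54.78


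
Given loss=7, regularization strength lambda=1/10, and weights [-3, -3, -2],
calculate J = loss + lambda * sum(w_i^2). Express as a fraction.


L2 sq norm = sum(w^2) = 22. J = 7 + 1/10 * 22 = 46/5.

46/5


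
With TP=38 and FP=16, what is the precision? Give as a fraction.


Precision = TP / (TP + FP) = 38 / 54 = 19/27.

19/27


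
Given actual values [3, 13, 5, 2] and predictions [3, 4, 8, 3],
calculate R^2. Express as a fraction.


Mean(y) = 23/4. SS_res = 91. SS_tot = 299/4. R^2 = 1 - 91/(299/4) = -5/23.

-5/23


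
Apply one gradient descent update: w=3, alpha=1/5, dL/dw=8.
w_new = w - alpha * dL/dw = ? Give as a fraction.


w_new = 3 - 1/5 * 8 = 3 - 8/5 = 7/5.

7/5


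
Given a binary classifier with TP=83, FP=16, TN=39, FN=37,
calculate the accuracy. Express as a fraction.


Accuracy = (TP + TN) / (TP + TN + FP + FN) = (83 + 39) / 175 = 122/175.

122/175


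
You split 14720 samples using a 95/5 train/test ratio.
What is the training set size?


Test set = 14720 * 5% = 736. Training set = 14720 - 736 = 13984.

13984


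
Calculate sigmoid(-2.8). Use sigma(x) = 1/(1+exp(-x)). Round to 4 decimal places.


sigma(-2.8) = 1/(1+e^(2.8)) = 1/(1+16.444647) = 1/17.444647 = 0.0573.

0.0573


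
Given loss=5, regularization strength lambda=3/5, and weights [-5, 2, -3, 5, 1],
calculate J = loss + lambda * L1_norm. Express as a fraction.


L1 norm = sum(|w|) = 16. J = 5 + 3/5 * 16 = 73/5.

73/5


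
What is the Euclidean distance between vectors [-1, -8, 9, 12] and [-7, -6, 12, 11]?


d = sqrt(sum of squared differences). (-1--7)^2=36, (-8--6)^2=4, (9-12)^2=9, (12-11)^2=1. Sum = 50.

sqrt(50)


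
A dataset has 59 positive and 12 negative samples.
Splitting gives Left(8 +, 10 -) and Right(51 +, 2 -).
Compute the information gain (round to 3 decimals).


H(parent) = 0.6554. H(left) = 0.9911, H(right) = 0.2318. Weighted = (18/71)*0.9911 + (53/71)*0.2318 = 0.4243. IG = 0.6554 - 0.4243 = 0.2311, which rounds to 0.231.

0.231


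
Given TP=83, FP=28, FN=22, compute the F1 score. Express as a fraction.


Precision = 83/111 = 83/111. Recall = 83/105 = 83/105. F1 = 2*P*R/(P+R) = 83/108.

83/108


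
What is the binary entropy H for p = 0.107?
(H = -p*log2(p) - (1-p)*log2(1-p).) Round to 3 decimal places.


H = -0.107*log2(0.107) - 0.893*log2(0.893) = 0.491.

0.491


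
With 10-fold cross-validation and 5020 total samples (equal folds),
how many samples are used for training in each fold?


Each validation fold has 5020/10 = 502 samples. Training set = 5020 - 502 = 4518.

4518


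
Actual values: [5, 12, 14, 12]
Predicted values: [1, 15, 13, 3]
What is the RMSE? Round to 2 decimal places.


MSE = 26.7500. RMSE = sqrt(26.7500) = 5.17.

5.17


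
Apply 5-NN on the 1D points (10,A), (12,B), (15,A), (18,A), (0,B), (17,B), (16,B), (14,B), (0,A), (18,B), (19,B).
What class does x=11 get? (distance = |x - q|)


Distances: |10-11|=1, |12-11|=1, |15-11|=4, |18-11|=7, |0-11|=11, |17-11|=6, |16-11|=5, |14-11|=3, |0-11|=11, |18-11|=7, |19-11|=8. 5 nearest: (10,A), (12,B), (14,B), (15,A), (16,B). Counts: {'A': 2, 'B': 3}. Majority class: B.

B


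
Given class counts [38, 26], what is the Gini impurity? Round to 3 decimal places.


Total = 64. Proportions: 38/64, 26/64. sum(p_i^2) = 0.5176. Gini = 1 - 0.5176 = 0.4824, which rounds to 0.482.

0.482


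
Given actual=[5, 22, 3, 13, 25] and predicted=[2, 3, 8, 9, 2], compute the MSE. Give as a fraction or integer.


MSE = (1/5) * ((5-2)^2=9 + (22-3)^2=361 + (3-8)^2=25 + (13-9)^2=16 + (25-2)^2=529). Sum = 940. MSE = 188.

188


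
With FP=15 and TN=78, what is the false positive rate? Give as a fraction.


FPR = FP / (FP + TN) = 15 / 93 = 5/31.

5/31


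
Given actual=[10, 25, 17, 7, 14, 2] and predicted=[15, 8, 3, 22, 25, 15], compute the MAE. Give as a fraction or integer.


MAE = (1/6) * (|10-15|=5 + |25-8|=17 + |17-3|=14 + |7-22|=15 + |14-25|=11 + |2-15|=13). Sum = 75. MAE = 25/2.

25/2


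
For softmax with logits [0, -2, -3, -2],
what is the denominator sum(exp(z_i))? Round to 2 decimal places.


Denom = e^0=1.0000 + e^-2=0.1353 + e^-3=0.0498 + e^-2=0.1353. Sum = 1.3204, which rounds to 1.32.

1.32


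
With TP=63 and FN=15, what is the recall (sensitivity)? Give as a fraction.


Recall = TP / (TP + FN) = 63 / 78 = 21/26.

21/26


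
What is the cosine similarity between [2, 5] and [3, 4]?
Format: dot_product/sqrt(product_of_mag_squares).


dot = 26. |a|^2 = 29, |b|^2 = 25. cos = 26/sqrt(725).

26/sqrt(725)


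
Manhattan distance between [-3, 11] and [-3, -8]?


d = sum of absolute differences: |-3--3|=0 + |11--8|=19 = 19.

19


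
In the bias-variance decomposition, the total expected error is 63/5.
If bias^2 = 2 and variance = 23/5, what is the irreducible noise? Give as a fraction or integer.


Total error = bias^2 + variance + irreducible noise. So irreducible noise = 63/5 - 2 - 23/5 = 6.

6


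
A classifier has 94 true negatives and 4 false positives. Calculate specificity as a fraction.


Specificity = TN / (TN + FP) = 94 / 98 = 47/49.

47/49


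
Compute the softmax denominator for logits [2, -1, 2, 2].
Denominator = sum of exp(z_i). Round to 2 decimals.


Denom = e^2=7.3891 + e^-1=0.3679 + e^2=7.3891 + e^2=7.3891. Sum = 22.5352, which rounds to 22.54.

22.54


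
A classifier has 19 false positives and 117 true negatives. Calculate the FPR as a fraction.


FPR = FP / (FP + TN) = 19 / 136 = 19/136.

19/136


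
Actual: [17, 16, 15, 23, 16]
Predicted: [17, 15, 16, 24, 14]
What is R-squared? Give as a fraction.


Mean(y) = 87/5. SS_res = 7. SS_tot = 206/5. R^2 = 1 - 7/(206/5) = 171/206.

171/206


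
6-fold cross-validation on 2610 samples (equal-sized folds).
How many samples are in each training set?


Each validation fold has 2610/6 = 435 samples. Training set = 2610 - 435 = 2175.

2175


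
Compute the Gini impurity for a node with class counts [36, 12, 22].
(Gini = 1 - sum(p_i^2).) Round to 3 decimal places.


Total = 70. Proportions: 36/70, 12/70, 22/70. sum(p_i^2) = 0.3927. Gini = 1 - 0.3927 = 0.6073, which rounds to 0.607.

0.607


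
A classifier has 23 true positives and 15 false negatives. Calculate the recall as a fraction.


Recall = TP / (TP + FN) = 23 / 38 = 23/38.

23/38


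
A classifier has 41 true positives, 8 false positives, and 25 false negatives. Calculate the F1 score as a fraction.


Precision = 41/49 = 41/49. Recall = 41/66 = 41/66. F1 = 2*P*R/(P+R) = 82/115.

82/115


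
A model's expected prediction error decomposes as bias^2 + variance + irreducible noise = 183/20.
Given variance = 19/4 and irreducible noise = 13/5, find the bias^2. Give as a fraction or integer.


Total error = bias^2 + variance + irreducible noise. So bias^2 = 183/20 - 19/4 - 13/5 = 9/5.

9/5


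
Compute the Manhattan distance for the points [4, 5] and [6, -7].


d = sum of absolute differences: |4-6|=2 + |5--7|=12 = 14.

14


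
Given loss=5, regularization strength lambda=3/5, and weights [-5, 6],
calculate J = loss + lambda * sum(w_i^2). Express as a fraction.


L2 sq norm = sum(w^2) = 61. J = 5 + 3/5 * 61 = 208/5.

208/5


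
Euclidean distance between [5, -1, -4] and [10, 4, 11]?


d = sqrt(sum of squared differences). (5-10)^2=25, (-1-4)^2=25, (-4-11)^2=225. Sum = 275.

sqrt(275)


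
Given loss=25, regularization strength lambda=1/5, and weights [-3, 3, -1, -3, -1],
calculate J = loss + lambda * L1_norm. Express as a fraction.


L1 norm = sum(|w|) = 11. J = 25 + 1/5 * 11 = 136/5.

136/5


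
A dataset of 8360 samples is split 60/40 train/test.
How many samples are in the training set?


Test set = 8360 * 40% = 3344. Training set = 8360 - 3344 = 5016.

5016


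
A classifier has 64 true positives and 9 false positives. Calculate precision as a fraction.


Precision = TP / (TP + FP) = 64 / 73 = 64/73.

64/73


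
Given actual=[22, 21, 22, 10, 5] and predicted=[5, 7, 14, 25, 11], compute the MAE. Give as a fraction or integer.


MAE = (1/5) * (|22-5|=17 + |21-7|=14 + |22-14|=8 + |10-25|=15 + |5-11|=6). Sum = 60. MAE = 12.

12


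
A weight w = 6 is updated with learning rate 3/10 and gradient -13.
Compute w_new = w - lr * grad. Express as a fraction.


w_new = 6 - 3/10 * -13 = 6 - -39/10 = 99/10.

99/10


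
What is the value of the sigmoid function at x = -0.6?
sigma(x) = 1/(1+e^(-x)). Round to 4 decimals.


sigma(-0.6) = 1/(1+e^(0.6)) = 1/(1+1.822119) = 1/2.822119 = 0.3543.

0.3543


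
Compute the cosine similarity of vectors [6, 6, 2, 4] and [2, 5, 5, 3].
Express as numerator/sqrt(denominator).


dot = 64. |a|^2 = 92, |b|^2 = 63. cos = 64/sqrt(5796).

64/sqrt(5796)


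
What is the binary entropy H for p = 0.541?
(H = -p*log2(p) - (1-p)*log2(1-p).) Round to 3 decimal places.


H = -0.541*log2(0.541) - 0.459*log2(0.459) = 0.995.

0.995


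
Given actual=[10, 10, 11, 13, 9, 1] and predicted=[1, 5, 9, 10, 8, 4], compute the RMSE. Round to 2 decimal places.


MSE = 21.5000. RMSE = sqrt(21.5000) = 4.64.

4.64


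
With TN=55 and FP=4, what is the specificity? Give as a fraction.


Specificity = TN / (TN + FP) = 55 / 59 = 55/59.

55/59


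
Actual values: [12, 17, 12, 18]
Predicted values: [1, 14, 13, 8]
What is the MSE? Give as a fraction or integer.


MSE = (1/4) * ((12-1)^2=121 + (17-14)^2=9 + (12-13)^2=1 + (18-8)^2=100). Sum = 231. MSE = 231/4.

231/4


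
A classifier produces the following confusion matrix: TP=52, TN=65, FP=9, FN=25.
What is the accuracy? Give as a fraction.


Accuracy = (TP + TN) / (TP + TN + FP + FN) = (52 + 65) / 151 = 117/151.

117/151


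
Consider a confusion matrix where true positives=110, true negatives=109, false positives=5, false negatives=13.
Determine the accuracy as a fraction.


Accuracy = (TP + TN) / (TP + TN + FP + FN) = (110 + 109) / 237 = 73/79.

73/79


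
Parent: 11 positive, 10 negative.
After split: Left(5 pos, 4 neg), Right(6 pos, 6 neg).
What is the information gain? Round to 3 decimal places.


H(parent) = 0.9984. H(left) = 0.9911, H(right) = 1.0000. Weighted = (9/21)*0.9911 + (12/21)*1.0000 = 0.9962. IG = 0.9984 - 0.9962 = 0.0022, which rounds to 0.002.

0.002


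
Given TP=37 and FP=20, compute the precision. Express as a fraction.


Precision = TP / (TP + FP) = 37 / 57 = 37/57.

37/57


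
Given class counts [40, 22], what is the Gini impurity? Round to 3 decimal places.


Total = 62. Proportions: 40/62, 22/62. sum(p_i^2) = 0.5421. Gini = 1 - 0.5421 = 0.4579, which rounds to 0.458.

0.458


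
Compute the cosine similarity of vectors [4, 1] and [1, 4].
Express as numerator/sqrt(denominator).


dot = 8. |a|^2 = 17, |b|^2 = 17. cos = 8/sqrt(289).

8/sqrt(289)


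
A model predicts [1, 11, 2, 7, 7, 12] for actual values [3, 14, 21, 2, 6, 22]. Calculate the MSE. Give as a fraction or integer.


MSE = (1/6) * ((3-1)^2=4 + (14-11)^2=9 + (21-2)^2=361 + (2-7)^2=25 + (6-7)^2=1 + (22-12)^2=100). Sum = 500. MSE = 250/3.

250/3


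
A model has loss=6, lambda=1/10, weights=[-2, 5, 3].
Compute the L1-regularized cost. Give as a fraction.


L1 norm = sum(|w|) = 10. J = 6 + 1/10 * 10 = 7.

7


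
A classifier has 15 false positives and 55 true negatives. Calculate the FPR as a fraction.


FPR = FP / (FP + TN) = 15 / 70 = 3/14.

3/14


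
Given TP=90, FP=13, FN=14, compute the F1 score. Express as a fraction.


Precision = 90/103 = 90/103. Recall = 90/104 = 45/52. F1 = 2*P*R/(P+R) = 20/23.

20/23


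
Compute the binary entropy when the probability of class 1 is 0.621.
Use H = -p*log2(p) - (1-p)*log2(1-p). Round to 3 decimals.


H = -0.621*log2(0.621) - 0.379*log2(0.379) = 0.957.

0.957


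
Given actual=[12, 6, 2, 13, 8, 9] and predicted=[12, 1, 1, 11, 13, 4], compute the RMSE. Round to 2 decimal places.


MSE = 13.3333. RMSE = sqrt(13.3333) = 3.65.

3.65


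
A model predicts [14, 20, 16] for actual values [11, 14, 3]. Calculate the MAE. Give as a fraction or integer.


MAE = (1/3) * (|11-14|=3 + |14-20|=6 + |3-16|=13). Sum = 22. MAE = 22/3.

22/3


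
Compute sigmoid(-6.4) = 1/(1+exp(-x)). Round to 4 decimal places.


sigma(-6.4) = 1/(1+e^(6.4)) = 1/(1+601.845038) = 1/602.845038 = 0.0017.

0.0017


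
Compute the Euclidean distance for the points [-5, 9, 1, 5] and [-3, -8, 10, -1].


d = sqrt(sum of squared differences). (-5--3)^2=4, (9--8)^2=289, (1-10)^2=81, (5--1)^2=36. Sum = 410.

sqrt(410)


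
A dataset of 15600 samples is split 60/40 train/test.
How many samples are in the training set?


Test set = 15600 * 40% = 6240. Training set = 15600 - 6240 = 9360.

9360


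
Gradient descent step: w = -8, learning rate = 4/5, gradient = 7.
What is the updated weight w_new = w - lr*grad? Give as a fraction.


w_new = -8 - 4/5 * 7 = -8 - 28/5 = -68/5.

-68/5


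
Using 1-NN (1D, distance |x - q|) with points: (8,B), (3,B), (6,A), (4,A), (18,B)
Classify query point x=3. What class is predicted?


Distances: |8-3|=5, |3-3|=0, |6-3|=3, |4-3|=1, |18-3|=15. 1 nearest: (3,B). Counts: {'B': 1}. Majority class: B.

B


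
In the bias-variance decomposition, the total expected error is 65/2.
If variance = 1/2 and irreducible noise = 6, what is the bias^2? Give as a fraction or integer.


Total error = bias^2 + variance + irreducible noise. So bias^2 = 65/2 - 1/2 - 6 = 26.

26


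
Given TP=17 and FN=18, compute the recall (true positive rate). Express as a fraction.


Recall = TP / (TP + FN) = 17 / 35 = 17/35.

17/35


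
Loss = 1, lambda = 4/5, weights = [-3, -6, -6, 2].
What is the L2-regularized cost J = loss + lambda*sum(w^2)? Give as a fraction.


L2 sq norm = sum(w^2) = 85. J = 1 + 4/5 * 85 = 69.

69


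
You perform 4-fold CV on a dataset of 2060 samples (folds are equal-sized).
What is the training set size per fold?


Each validation fold has 2060/4 = 515 samples. Training set = 2060 - 515 = 1545.

1545


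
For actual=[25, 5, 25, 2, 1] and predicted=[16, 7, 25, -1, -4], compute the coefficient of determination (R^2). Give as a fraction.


Mean(y) = 58/5. SS_res = 119. SS_tot = 3036/5. R^2 = 1 - 119/(3036/5) = 2441/3036.

2441/3036


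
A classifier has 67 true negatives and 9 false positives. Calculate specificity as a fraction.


Specificity = TN / (TN + FP) = 67 / 76 = 67/76.

67/76


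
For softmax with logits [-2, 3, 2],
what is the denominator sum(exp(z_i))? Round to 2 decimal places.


Denom = e^-2=0.1353 + e^3=20.0855 + e^2=7.3891. Sum = 27.6099, which rounds to 27.61.

27.61


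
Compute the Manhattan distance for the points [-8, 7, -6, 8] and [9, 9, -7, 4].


d = sum of absolute differences: |-8-9|=17 + |7-9|=2 + |-6--7|=1 + |8-4|=4 = 24.

24


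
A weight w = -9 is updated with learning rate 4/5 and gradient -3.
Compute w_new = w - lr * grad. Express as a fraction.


w_new = -9 - 4/5 * -3 = -9 - -12/5 = -33/5.

-33/5
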